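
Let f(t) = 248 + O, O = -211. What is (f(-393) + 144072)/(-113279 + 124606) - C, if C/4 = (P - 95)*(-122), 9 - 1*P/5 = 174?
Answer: -5085225811/11327 ≈ -4.4895e+5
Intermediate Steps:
P = -825 (P = 45 - 5*174 = 45 - 870 = -825)
f(t) = 37 (f(t) = 248 - 211 = 37)
C = 448960 (C = 4*((-825 - 95)*(-122)) = 4*(-920*(-122)) = 4*112240 = 448960)
(f(-393) + 144072)/(-113279 + 124606) - C = (37 + 144072)/(-113279 + 124606) - 1*448960 = 144109/11327 - 448960 = -5085225811/11327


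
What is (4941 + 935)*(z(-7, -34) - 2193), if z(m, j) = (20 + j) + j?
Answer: -13168116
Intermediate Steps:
z(m, j) = 20 + 2*j
(4941 + 935)*(z(-7, -34) - 2193) = (4941 + 935)*((20 + 2*(-34)) - 2193) = 5876*((20 - 68) - 2193) = 5876*(-48 - 2193) = 5876*(-2241) = -13168116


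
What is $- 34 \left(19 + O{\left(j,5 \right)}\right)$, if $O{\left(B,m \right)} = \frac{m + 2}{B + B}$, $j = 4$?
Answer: $- \frac{2703}{4} \approx -675.75$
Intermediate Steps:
$O{\left(B,m \right)} = \frac{2 + m}{2 B}$
$- 34 \left(19 + O{\left(j,5 \right)}\right) = - 34 \left(19 + \frac{2 + 5}{2 \cdot 4}\right) = - 34 \left(19 + \frac{1}{2} \cdot \frac{1}{4} \cdot 7\right) = - 34 \left(19 + \frac{7}{8}\right) = \left(-34\right) \frac{159}{8} = - \frac{2703}{4}$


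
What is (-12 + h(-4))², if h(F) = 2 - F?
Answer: 36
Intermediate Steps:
(-12 + h(-4))² = (-12 + (2 - 1*(-4)))² = (-12 + (2 + 4))² = (-12 + 6)² = (-6)² = 36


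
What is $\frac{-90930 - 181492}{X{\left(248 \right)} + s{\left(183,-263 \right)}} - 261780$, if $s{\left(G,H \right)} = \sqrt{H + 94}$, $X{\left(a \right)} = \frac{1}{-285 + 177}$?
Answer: $- \frac{515995764684}{1971217} + \frac{41307892704 i}{1971217} \approx -2.6177 \cdot 10^{5} + 20956.0 i$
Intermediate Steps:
$X{\left(a \right)} = - \frac{1}{108}$ ($X{\left(a \right)} = \frac{1}{-108} = - \frac{1}{108}$)
$s{\left(G,H \right)} = \sqrt{94 + H}$
$\frac{-90930 - 181492}{X{\left(248 \right)} + s{\left(183,-263 \right)}} - 261780 = \frac{-90930 - 181492}{- \frac{1}{108} + \sqrt{94 - 263}} - 261780 = - \frac{272422}{- \frac{1}{108} + \sqrt{-169}} - 261780 = - \frac{272422}{- \frac{1}{108} + 13 i} - 261780 = - 272422 \frac{11664 \left(- \frac{1}{108} - 13 i\right)}{1971217} - 261780 = - \frac{3177530208 \left(- \frac{1}{108} - 13 i\right)}{1971217} - 261780 = -261780 - \frac{3177530208 \left(- \frac{1}{108} - 13 i\right)}{1971217}$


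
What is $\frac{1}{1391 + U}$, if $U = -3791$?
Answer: $- \frac{1}{2400} \approx -0.00041667$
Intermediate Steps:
$\frac{1}{1391 + U} = \frac{1}{1391 - 3791} = \frac{1}{-2400} = - \frac{1}{2400}$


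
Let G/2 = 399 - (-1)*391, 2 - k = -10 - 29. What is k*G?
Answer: 64780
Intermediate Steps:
k = 41 (k = 2 - (-10 - 29) = 2 - 1*(-39) = 2 + 39 = 41)
G = 1580 (G = 2*(399 - (-1)*391) = 2*(399 - 1*(-391)) = 2*(399 + 391) = 2*790 = 1580)
k*G = 41*1580 = 64780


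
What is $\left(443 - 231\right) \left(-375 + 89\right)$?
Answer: $-60632$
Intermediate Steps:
$\left(443 - 231\right) \left(-375 + 89\right) = 212 \left(-286\right) = -60632$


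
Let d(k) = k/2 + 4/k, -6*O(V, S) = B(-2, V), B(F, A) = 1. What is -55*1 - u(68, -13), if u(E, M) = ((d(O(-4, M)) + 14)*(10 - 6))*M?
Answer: -1738/3 ≈ -579.33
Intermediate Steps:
O(V, S) = -1/6 (O(V, S) = -1/6*1 = -1/6)
d(k) = k/2 + 4/k (d(k) = k*(1/2) + 4/k = k/2 + 4/k)
u(E, M) = -121*M/3 (u(E, M) = ((((1/2)*(-1/6) + 4/(-1/6)) + 14)*(10 - 6))*M = (((-1/12 + 4*(-6)) + 14)*4)*M = (((-1/12 - 24) + 14)*4)*M = ((-289/12 + 14)*4)*M = (-121/12*4)*M = -121*M/3)
-55*1 - u(68, -13) = -55*1 - (-121)*(-13)/3 = -55 - 1*1573/3 = -55 - 1573/3 = -1738/3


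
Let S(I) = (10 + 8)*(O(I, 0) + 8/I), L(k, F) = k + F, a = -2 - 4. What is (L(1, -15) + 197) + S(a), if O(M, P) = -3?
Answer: 105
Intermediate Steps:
a = -6
L(k, F) = F + k
S(I) = -54 + 144/I (S(I) = (10 + 8)*(-3 + 8/I) = 18*(-3 + 8/I) = -54 + 144/I)
(L(1, -15) + 197) + S(a) = ((-15 + 1) + 197) + (-54 + 144/(-6)) = (-14 + 197) + (-54 + 144*(-1/6)) = 183 + (-54 - 24) = 183 - 78 = 105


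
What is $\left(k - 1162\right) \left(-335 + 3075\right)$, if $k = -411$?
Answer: $-4310020$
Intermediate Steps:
$\left(k - 1162\right) \left(-335 + 3075\right) = \left(-411 - 1162\right) \left(-335 + 3075\right) = \left(-1573\right) 2740 = -4310020$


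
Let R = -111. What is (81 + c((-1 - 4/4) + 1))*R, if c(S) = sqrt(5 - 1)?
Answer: -9213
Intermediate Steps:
c(S) = 2 (c(S) = sqrt(4) = 2)
(81 + c((-1 - 4/4) + 1))*R = (81 + 2)*(-111) = 83*(-111) = -9213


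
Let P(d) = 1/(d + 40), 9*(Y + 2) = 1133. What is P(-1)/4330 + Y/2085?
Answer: 12553921/211256370 ≈ 0.059425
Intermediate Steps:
Y = 1115/9 (Y = -2 + (⅑)*1133 = -2 + 1133/9 = 1115/9 ≈ 123.89)
P(d) = 1/(40 + d)
P(-1)/4330 + Y/2085 = 1/((40 - 1)*4330) + (1115/9)/2085 = (1/4330)/39 + (1115/9)*(1/2085) = (1/39)*(1/4330) + 223/3753 = 1/168870 + 223/3753 = 12553921/211256370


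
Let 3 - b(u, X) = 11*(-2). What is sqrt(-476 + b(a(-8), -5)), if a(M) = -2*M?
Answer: I*sqrt(451) ≈ 21.237*I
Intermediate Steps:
b(u, X) = 25 (b(u, X) = 3 - 11*(-2) = 3 - 1*(-22) = 3 + 22 = 25)
sqrt(-476 + b(a(-8), -5)) = sqrt(-476 + 25) = sqrt(-451) = I*sqrt(451)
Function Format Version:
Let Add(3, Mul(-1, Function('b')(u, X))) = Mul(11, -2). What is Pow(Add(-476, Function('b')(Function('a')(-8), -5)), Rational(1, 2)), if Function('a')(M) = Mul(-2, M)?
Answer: Mul(I, Pow(451, Rational(1, 2))) ≈ Mul(21.237, I)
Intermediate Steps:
Function('b')(u, X) = 25 (Function('b')(u, X) = Add(3, Mul(-1, Mul(11, -2))) = Add(3, Mul(-1, -22)) = Add(3, 22) = 25)
Pow(Add(-476, Function('b')(Function('a')(-8), -5)), Rational(1, 2)) = Pow(Add(-476, 25), Rational(1, 2)) = Pow(-451, Rational(1, 2)) = Mul(I, Pow(451, Rational(1, 2)))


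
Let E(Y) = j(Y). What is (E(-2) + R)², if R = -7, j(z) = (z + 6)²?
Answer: 81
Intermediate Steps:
j(z) = (6 + z)²
E(Y) = (6 + Y)²
(E(-2) + R)² = ((6 - 2)² - 7)² = (4² - 7)² = (16 - 7)² = 9² = 81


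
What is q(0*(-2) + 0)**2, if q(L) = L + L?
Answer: 0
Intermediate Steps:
q(L) = 2*L
q(0*(-2) + 0)**2 = (2*(0*(-2) + 0))**2 = (2*(0 + 0))**2 = (2*0)**2 = 0**2 = 0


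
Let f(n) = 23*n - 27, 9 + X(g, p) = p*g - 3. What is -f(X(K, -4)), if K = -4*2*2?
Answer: -1169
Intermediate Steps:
K = -16 (K = -8*2 = -16)
X(g, p) = -12 + g*p (X(g, p) = -9 + (p*g - 3) = -9 + (g*p - 3) = -9 + (-3 + g*p) = -12 + g*p)
f(n) = -27 + 23*n
-f(X(K, -4)) = -(-27 + 23*(-12 - 16*(-4))) = -(-27 + 23*(-12 + 64)) = -(-27 + 23*52) = -(-27 + 1196) = -1*1169 = -1169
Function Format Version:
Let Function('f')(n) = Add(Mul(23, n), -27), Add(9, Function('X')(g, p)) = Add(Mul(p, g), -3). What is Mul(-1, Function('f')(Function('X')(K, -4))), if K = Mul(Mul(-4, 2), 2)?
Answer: -1169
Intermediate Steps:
K = -16 (K = Mul(-8, 2) = -16)
Function('X')(g, p) = Add(-12, Mul(g, p)) (Function('X')(g, p) = Add(-9, Add(Mul(p, g), -3)) = Add(-9, Add(Mul(g, p), -3)) = Add(-9, Add(-3, Mul(g, p))) = Add(-12, Mul(g, p)))
Function('f')(n) = Add(-27, Mul(23, n))
Mul(-1, Function('f')(Function('X')(K, -4))) = Mul(-1, Add(-27, Mul(23, Add(-12, Mul(-16, -4))))) = Mul(-1, Add(-27, Mul(23, Add(-12, 64)))) = Mul(-1, Add(-27, Mul(23, 52))) = Mul(-1, Add(-27, 1196)) = Mul(-1, 1169) = -1169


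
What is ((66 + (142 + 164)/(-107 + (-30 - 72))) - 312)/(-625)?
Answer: 10344/26125 ≈ 0.39594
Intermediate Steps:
((66 + (142 + 164)/(-107 + (-30 - 72))) - 312)/(-625) = ((66 + 306/(-107 - 102)) - 312)*(-1/625) = ((66 + 306/(-209)) - 312)*(-1/625) = ((66 + 306*(-1/209)) - 312)*(-1/625) = ((66 - 306/209) - 312)*(-1/625) = (13488/209 - 312)*(-1/625) = -51720/209*(-1/625) = 10344/26125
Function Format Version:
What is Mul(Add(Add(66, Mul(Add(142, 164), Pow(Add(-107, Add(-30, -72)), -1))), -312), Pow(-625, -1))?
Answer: Rational(10344, 26125) ≈ 0.39594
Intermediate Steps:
Mul(Add(Add(66, Mul(Add(142, 164), Pow(Add(-107, Add(-30, -72)), -1))), -312), Pow(-625, -1)) = Mul(Add(Add(66, Mul(306, Pow(Add(-107, -102), -1))), -312), Rational(-1, 625)) = Mul(Add(Add(66, Mul(306, Pow(-209, -1))), -312), Rational(-1, 625)) = Mul(Add(Add(66, Mul(306, Rational(-1, 209))), -312), Rational(-1, 625)) = Mul(Add(Add(66, Rational(-306, 209)), -312), Rational(-1, 625)) = Mul(Add(Rational(13488, 209), -312), Rational(-1, 625)) = Mul(Rational(-51720, 209), Rational(-1, 625)) = Rational(10344, 26125)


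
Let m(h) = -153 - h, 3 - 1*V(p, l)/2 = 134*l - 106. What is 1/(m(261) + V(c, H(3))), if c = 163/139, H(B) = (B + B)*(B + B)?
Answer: -1/9844 ≈ -0.00010158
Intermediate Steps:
H(B) = 4*B**2 (H(B) = (2*B)*(2*B) = 4*B**2)
c = 163/139 (c = 163*(1/139) = 163/139 ≈ 1.1727)
V(p, l) = 218 - 268*l (V(p, l) = 6 - 2*(134*l - 106) = 6 - 2*(-106 + 134*l) = 6 + (212 - 268*l) = 218 - 268*l)
1/(m(261) + V(c, H(3))) = 1/((-153 - 1*261) + (218 - 1072*3**2)) = 1/((-153 - 261) + (218 - 1072*9)) = 1/(-414 + (218 - 268*36)) = 1/(-414 + (218 - 9648)) = 1/(-414 - 9430) = 1/(-9844) = -1/9844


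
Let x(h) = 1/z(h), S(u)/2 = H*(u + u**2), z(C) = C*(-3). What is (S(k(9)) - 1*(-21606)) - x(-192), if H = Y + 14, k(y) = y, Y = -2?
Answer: 13689215/576 ≈ 23766.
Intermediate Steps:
H = 12 (H = -2 + 14 = 12)
z(C) = -3*C
S(u) = 24*u + 24*u**2 (S(u) = 2*(12*(u + u**2)) = 2*(12*u + 12*u**2) = 24*u + 24*u**2)
x(h) = -1/(3*h) (x(h) = 1/(-3*h) = -1/(3*h))
(S(k(9)) - 1*(-21606)) - x(-192) = (24*9*(1 + 9) - 1*(-21606)) - (-1)/(3*(-192)) = (24*9*10 + 21606) - (-1)*(-1)/(3*192) = (2160 + 21606) - 1*1/576 = 23766 - 1/576 = 13689215/576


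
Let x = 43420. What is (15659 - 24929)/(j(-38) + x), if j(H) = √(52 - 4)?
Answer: -50312925/235662044 + 4635*√3/235662044 ≈ -0.21346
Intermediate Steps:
j(H) = 4*√3 (j(H) = √48 = 4*√3)
(15659 - 24929)/(j(-38) + x) = (15659 - 24929)/(4*√3 + 43420) = -9270/(43420 + 4*√3)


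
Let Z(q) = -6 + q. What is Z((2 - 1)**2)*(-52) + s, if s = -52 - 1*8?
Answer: 200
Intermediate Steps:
s = -60 (s = -52 - 8 = -60)
Z((2 - 1)**2)*(-52) + s = (-6 + (2 - 1)**2)*(-52) - 60 = (-6 + 1**2)*(-52) - 60 = (-6 + 1)*(-52) - 60 = -5*(-52) - 60 = 260 - 60 = 200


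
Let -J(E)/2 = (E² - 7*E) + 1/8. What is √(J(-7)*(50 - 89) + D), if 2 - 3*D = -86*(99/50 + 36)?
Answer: √7868859/30 ≈ 93.505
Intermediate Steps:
J(E) = -¼ - 2*E² + 14*E (J(E) = -2*((E² - 7*E) + 1/8) = -2*((E² - 7*E) + ⅛) = -2*(⅛ + E² - 7*E) = -¼ - 2*E² + 14*E)
D = 81707/75 (D = ⅔ - (-86)*(99/50 + 36)/3 = ⅔ - (-86)*1899/(3*50) = ⅔ - ⅓*(-81657/25) = ⅔ + 27219/25 = 81707/75 ≈ 1089.4)
√(J(-7)*(50 - 89) + D) = √((-¼ - 2*(-7)² + 14*(-7))*(50 - 89) + 81707/75) = √((-¼ - 2*49 - 98)*(-39) + 81707/75) = √((-¼ - 98 - 98)*(-39) + 81707/75) = √(-785/4*(-39) + 81707/75) = √(30615/4 + 81707/75) = √(2622953/300) = √7868859/30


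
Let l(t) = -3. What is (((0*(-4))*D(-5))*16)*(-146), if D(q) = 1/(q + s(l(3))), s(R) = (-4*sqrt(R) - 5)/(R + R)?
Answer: 0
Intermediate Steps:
s(R) = (-5 - 4*sqrt(R))/(2*R) (s(R) = (-5 - 4*sqrt(R))/((2*R)) = (-5 - 4*sqrt(R))*(1/(2*R)) = (-5 - 4*sqrt(R))/(2*R))
D(q) = 1/(5/6 + q + 2*I*sqrt(3)/3) (D(q) = 1/(q + (-(-2)*I*sqrt(3)/3 - 5/2/(-3))) = 1/(q + (-(-2)*I*sqrt(3)/3 - 5/2*(-1/3))) = 1/(q + (2*I*sqrt(3)/3 + 5/6)) = 1/(q + (5/6 + 2*I*sqrt(3)/3)) = 1/(5/6 + q + 2*I*sqrt(3)/3))
(((0*(-4))*D(-5))*16)*(-146) = (((0*(-4))*(6/(5 + 6*(-5) + 4*I*sqrt(3))))*16)*(-146) = ((0*(6/(5 - 30 + 4*I*sqrt(3))))*16)*(-146) = ((0*(6/(-25 + 4*I*sqrt(3))))*16)*(-146) = (0*16)*(-146) = 0*(-146) = 0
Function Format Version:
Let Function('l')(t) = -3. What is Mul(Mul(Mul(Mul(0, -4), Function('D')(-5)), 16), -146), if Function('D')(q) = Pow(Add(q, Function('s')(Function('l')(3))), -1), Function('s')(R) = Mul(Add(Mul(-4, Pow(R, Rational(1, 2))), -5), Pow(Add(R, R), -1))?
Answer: 0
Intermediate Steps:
Function('s')(R) = Mul(Rational(1, 2), Pow(R, -1), Add(-5, Mul(-4, Pow(R, Rational(1, 2))))) (Function('s')(R) = Mul(Add(-5, Mul(-4, Pow(R, Rational(1, 2)))), Pow(Mul(2, R), -1)) = Mul(Add(-5, Mul(-4, Pow(R, Rational(1, 2)))), Mul(Rational(1, 2), Pow(R, -1))) = Mul(Rational(1, 2), Pow(R, -1), Add(-5, Mul(-4, Pow(R, Rational(1, 2))))))
Function('D')(q) = Pow(Add(Rational(5, 6), q, Mul(Rational(2, 3), I, Pow(3, Rational(1, 2)))), -1) (Function('D')(q) = Pow(Add(q, Add(Mul(-2, Pow(-3, Rational(-1, 2))), Mul(Rational(-5, 2), Pow(-3, -1)))), -1) = Pow(Add(q, Add(Mul(-2, Mul(Rational(-1, 3), I, Pow(3, Rational(1, 2)))), Mul(Rational(-5, 2), Rational(-1, 3)))), -1) = Pow(Add(q, Add(Mul(Rational(2, 3), I, Pow(3, Rational(1, 2))), Rational(5, 6))), -1) = Pow(Add(q, Add(Rational(5, 6), Mul(Rational(2, 3), I, Pow(3, Rational(1, 2))))), -1) = Pow(Add(Rational(5, 6), q, Mul(Rational(2, 3), I, Pow(3, Rational(1, 2)))), -1))
Mul(Mul(Mul(Mul(0, -4), Function('D')(-5)), 16), -146) = Mul(Mul(Mul(Mul(0, -4), Mul(6, Pow(Add(5, Mul(6, -5), Mul(4, I, Pow(3, Rational(1, 2)))), -1))), 16), -146) = Mul(Mul(Mul(0, Mul(6, Pow(Add(5, -30, Mul(4, I, Pow(3, Rational(1, 2)))), -1))), 16), -146) = Mul(Mul(Mul(0, Mul(6, Pow(Add(-25, Mul(4, I, Pow(3, Rational(1, 2)))), -1))), 16), -146) = Mul(Mul(0, 16), -146) = Mul(0, -146) = 0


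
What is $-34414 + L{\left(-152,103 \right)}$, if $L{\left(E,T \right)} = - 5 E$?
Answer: $-33654$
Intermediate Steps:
$-34414 + L{\left(-152,103 \right)} = -34414 - -760 = -34414 + 760 = -33654$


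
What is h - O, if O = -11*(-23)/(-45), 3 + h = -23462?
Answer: -1055672/45 ≈ -23459.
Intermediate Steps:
h = -23465 (h = -3 - 23462 = -23465)
O = -253/45 (O = 253*(-1/45) = -253/45 ≈ -5.6222)
h - O = -23465 - 1*(-253/45) = -23465 + 253/45 = -1055672/45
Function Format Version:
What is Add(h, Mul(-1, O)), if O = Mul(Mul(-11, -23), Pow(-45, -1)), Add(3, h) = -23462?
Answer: Rational(-1055672, 45) ≈ -23459.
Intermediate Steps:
h = -23465 (h = Add(-3, -23462) = -23465)
O = Rational(-253, 45) (O = Mul(253, Rational(-1, 45)) = Rational(-253, 45) ≈ -5.6222)
Add(h, Mul(-1, O)) = Add(-23465, Mul(-1, Rational(-253, 45))) = Add(-23465, Rational(253, 45)) = Rational(-1055672, 45)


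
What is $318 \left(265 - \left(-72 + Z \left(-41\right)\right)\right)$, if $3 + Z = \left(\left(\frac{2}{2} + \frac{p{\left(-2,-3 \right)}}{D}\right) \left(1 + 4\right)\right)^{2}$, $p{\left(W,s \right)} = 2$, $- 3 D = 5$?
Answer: $81090$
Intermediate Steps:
$D = - \frac{5}{3}$ ($D = \left(- \frac{1}{3}\right) 5 = - \frac{5}{3} \approx -1.6667$)
$Z = -2$ ($Z = -3 + \left(\left(\frac{2}{2} + \frac{2}{- \frac{5}{3}}\right) \left(1 + 4\right)\right)^{2} = -3 + \left(\left(2 \cdot \frac{1}{2} + 2 \left(- \frac{3}{5}\right)\right) 5\right)^{2} = -3 + \left(\left(1 - \frac{6}{5}\right) 5\right)^{2} = -3 + \left(\left(- \frac{1}{5}\right) 5\right)^{2} = -3 + \left(-1\right)^{2} = -3 + 1 = -2$)
$318 \left(265 - \left(-72 + Z \left(-41\right)\right)\right) = 318 \left(265 + \left(\left(82 - 10\right) - \left(-2\right) \left(-41\right)\right)\right) = 318 \left(265 + \left(\left(82 - 10\right) - 82\right)\right) = 318 \left(265 + \left(72 - 82\right)\right) = 318 \left(265 - 10\right) = 318 \cdot 255 = 81090$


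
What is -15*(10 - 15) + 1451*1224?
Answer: 1776099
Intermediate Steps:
-15*(10 - 15) + 1451*1224 = -15*(-5) + 1776024 = 75 + 1776024 = 1776099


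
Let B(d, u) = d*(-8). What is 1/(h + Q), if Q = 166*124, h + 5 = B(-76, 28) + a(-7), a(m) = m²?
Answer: 1/21236 ≈ 4.7090e-5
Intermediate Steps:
B(d, u) = -8*d
h = 652 (h = -5 + (-8*(-76) + (-7)²) = -5 + (608 + 49) = -5 + 657 = 652)
Q = 20584
1/(h + Q) = 1/(652 + 20584) = 1/21236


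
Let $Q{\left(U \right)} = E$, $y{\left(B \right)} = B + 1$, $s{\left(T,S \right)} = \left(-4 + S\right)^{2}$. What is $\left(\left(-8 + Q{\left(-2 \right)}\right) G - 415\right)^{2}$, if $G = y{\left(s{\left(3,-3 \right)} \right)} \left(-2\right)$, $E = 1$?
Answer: $81225$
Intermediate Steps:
$y{\left(B \right)} = 1 + B$
$Q{\left(U \right)} = 1$
$G = -100$ ($G = \left(1 + \left(-4 - 3\right)^{2}\right) \left(-2\right) = \left(1 + \left(-7\right)^{2}\right) \left(-2\right) = \left(1 + 49\right) \left(-2\right) = 50 \left(-2\right) = -100$)
$\left(\left(-8 + Q{\left(-2 \right)}\right) G - 415\right)^{2} = \left(\left(-8 + 1\right) \left(-100\right) - 415\right)^{2} = \left(\left(-7\right) \left(-100\right) - 415\right)^{2} = \left(700 - 415\right)^{2} = 285^{2} = 81225$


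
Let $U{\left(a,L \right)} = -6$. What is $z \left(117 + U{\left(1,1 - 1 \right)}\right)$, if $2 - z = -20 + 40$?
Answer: $-1998$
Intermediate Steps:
$z = -18$ ($z = 2 - \left(-20 + 40\right) = 2 - 20 = -18$)
$z \left(117 + U{\left(1,1 - 1 \right)}\right) = - 18 \left(117 - 6\right) = \left(-18\right) 111 = -1998$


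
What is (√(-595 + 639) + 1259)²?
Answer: 1585125 + 5036*√11 ≈ 1.6018e+6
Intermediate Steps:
(√(-595 + 639) + 1259)² = (√44 + 1259)² = (2*√11 + 1259)² = (1259 + 2*√11)²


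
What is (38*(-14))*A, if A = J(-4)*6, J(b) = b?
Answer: 12768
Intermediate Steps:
A = -24 (A = -4*6 = -24)
(38*(-14))*A = (38*(-14))*(-24) = -532*(-24) = 12768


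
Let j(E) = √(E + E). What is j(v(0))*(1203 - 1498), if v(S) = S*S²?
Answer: 0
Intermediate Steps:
v(S) = S³
j(E) = √2*√E (j(E) = √(2*E) = √2*√E)
j(v(0))*(1203 - 1498) = (√2*√(0³))*(1203 - 1498) = (√2*√0)*(-295) = (√2*0)*(-295) = 0*(-295) = 0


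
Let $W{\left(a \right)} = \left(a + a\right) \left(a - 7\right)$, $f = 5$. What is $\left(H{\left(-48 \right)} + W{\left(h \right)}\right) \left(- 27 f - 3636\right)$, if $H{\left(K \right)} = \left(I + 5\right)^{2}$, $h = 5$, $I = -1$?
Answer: $15084$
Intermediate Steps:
$H{\left(K \right)} = 16$ ($H{\left(K \right)} = \left(-1 + 5\right)^{2} = 4^{2} = 16$)
$W{\left(a \right)} = 2 a \left(-7 + a\right)$
$\left(H{\left(-48 \right)} + W{\left(h \right)}\right) \left(- 27 f - 3636\right) = \left(16 + 2 \cdot 5 \left(-7 + 5\right)\right) \left(\left(-27\right) 5 - 3636\right) = \left(16 + 2 \cdot 5 \left(-2\right)\right) \left(-135 - 3636\right) = \left(16 - 20\right) \left(-3771\right) = \left(-4\right) \left(-3771\right) = 15084$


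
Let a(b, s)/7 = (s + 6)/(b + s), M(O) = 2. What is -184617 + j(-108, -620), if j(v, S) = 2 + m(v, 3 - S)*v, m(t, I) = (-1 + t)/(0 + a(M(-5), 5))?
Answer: -2018993/11 ≈ -1.8354e+5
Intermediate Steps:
a(b, s) = 7*(6 + s)/(b + s) (a(b, s) = 7*((s + 6)/(b + s)) = 7*((6 + s)/(b + s)) = 7*(6 + s)/(b + s))
m(t, I) = -1/11 + t/11 (m(t, I) = (-1 + t)/(0 + 7*(6 + 5)/(2 + 5)) = (-1 + t)/(0 + 7*11/7) = (-1 + t)/(0 + 7*(1/7)*11) = (-1 + t)/(0 + 11) = (-1 + t)/11 = (-1 + t)*(1/11) = -1/11 + t/11)
j(v, S) = 2 + v*(-1/11 + v/11) (j(v, S) = 2 + (-1/11 + v/11)*v = 2 + v*(-1/11 + v/11))
-184617 + j(-108, -620) = -184617 + (2 + (1/11)*(-108)*(-1 - 108)) = -184617 + (2 + (1/11)*(-108)*(-109)) = -184617 + (2 + 11772/11) = -184617 + 11794/11 = -2018993/11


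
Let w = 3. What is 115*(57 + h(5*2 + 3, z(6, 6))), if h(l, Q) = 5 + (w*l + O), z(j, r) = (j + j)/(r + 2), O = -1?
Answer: 11500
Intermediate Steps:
z(j, r) = 2*j/(2 + r) (z(j, r) = (2*j)/(2 + r) = 2*j/(2 + r))
h(l, Q) = 4 + 3*l (h(l, Q) = 5 + (3*l - 1) = 5 + (-1 + 3*l) = 4 + 3*l)
115*(57 + h(5*2 + 3, z(6, 6))) = 115*(57 + (4 + 3*(5*2 + 3))) = 115*(57 + (4 + 3*(10 + 3))) = 115*(57 + (4 + 3*13)) = 115*(57 + (4 + 39)) = 115*(57 + 43) = 115*100 = 11500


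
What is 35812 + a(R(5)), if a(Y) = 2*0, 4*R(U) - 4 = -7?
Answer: 35812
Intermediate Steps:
R(U) = -¾ (R(U) = 1 + (¼)*(-7) = 1 - 7/4 = -¾)
a(Y) = 0
35812 + a(R(5)) = 35812 + 0 = 35812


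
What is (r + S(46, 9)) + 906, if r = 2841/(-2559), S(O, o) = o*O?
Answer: 1125013/853 ≈ 1318.9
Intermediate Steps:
S(O, o) = O*o
r = -947/853 (r = 2841*(-1/2559) = -947/853 ≈ -1.1102)
(r + S(46, 9)) + 906 = (-947/853 + 46*9) + 906 = (-947/853 + 414) + 906 = 352195/853 + 906 = 1125013/853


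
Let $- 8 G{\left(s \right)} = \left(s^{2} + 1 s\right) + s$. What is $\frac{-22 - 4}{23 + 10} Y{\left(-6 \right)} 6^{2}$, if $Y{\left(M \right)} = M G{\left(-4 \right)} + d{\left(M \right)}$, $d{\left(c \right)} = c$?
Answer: $0$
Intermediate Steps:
$G{\left(s \right)} = - \frac{s}{4} - \frac{s^{2}}{8}$ ($G{\left(s \right)} = - \frac{\left(s^{2} + 1 s\right) + s}{8} = - \frac{\left(s^{2} + s\right) + s}{8} = - \frac{\left(s + s^{2}\right) + s}{8} = - \frac{s^{2} + 2 s}{8} = - \frac{s}{4} - \frac{s^{2}}{8}$)
$Y{\left(M \right)} = 0$ ($Y{\left(M \right)} = M \left(\left(- \frac{1}{8}\right) \left(-4\right) \left(2 - 4\right)\right) + M = M \left(\left(- \frac{1}{8}\right) \left(-4\right) \left(-2\right)\right) + M = M \left(-1\right) + M = - M + M = 0$)
$\frac{-22 - 4}{23 + 10} Y{\left(-6 \right)} 6^{2} = \frac{-22 - 4}{23 + 10} \cdot 0 \cdot 6^{2} = - \frac{26}{33} \cdot 0 \cdot 36 = \left(-26\right) \frac{1}{33} \cdot 0 \cdot 36 = \left(- \frac{26}{33}\right) 0 \cdot 36 = 0 \cdot 36 = 0$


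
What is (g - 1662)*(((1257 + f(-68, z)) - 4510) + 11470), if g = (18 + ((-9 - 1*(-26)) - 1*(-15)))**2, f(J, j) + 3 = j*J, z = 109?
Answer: 672076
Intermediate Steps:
f(J, j) = -3 + J*j (f(J, j) = -3 + j*J = -3 + J*j)
g = 2500 (g = (18 + ((-9 + 26) + 15))**2 = (18 + (17 + 15))**2 = (18 + 32)**2 = 50**2 = 2500)
(g - 1662)*(((1257 + f(-68, z)) - 4510) + 11470) = (2500 - 1662)*(((1257 + (-3 - 68*109)) - 4510) + 11470) = 838*(((1257 + (-3 - 7412)) - 4510) + 11470) = 838*(((1257 - 7415) - 4510) + 11470) = 838*((-6158 - 4510) + 11470) = 838*(-10668 + 11470) = 838*802 = 672076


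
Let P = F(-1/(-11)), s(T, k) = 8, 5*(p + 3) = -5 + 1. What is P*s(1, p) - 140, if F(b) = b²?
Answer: -16932/121 ≈ -139.93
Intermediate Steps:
p = -19/5 (p = -3 + (-5 + 1)/5 = -3 + (⅕)*(-4) = -3 - ⅘ = -19/5 ≈ -3.8000)
P = 1/121 (P = (-1/(-11))² = (-1*(-1/11))² = (1/11)² = 1/121 ≈ 0.0082645)
P*s(1, p) - 140 = (1/121)*8 - 140 = 8/121 - 140 = -16932/121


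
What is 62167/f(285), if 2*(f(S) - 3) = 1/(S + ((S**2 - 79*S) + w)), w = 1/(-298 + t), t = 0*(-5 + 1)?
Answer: 1092927503003/52741676 ≈ 20722.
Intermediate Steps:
t = 0 (t = 0*(-4) = 0)
w = -1/298 (w = 1/(-298 + 0) = 1/(-298) = -1/298 ≈ -0.0033557)
f(S) = 3 + 1/(2*(-1/298 + S**2 - 78*S)) (f(S) = 3 + 1/(2*(S + ((S**2 - 79*S) - 1/298))) = 3 + 1/(2*(S + (-1/298 + S**2 - 79*S))) = 3 + 1/(2*(-1/298 + S**2 - 78*S)))
62167/f(285) = 62167/((2*(73 - 34866*285 + 447*285**2)/(-1 - 23244*285 + 298*285**2))) = 62167/((2*(73 - 9936810 + 447*81225)/(-1 - 6624540 + 298*81225))) = 62167/((2*(73 - 9936810 + 36307575)/(-1 - 6624540 + 24205050))) = 62167/((2*26370838/17580509)) = 62167/((2*(1/17580509)*26370838)) = 62167/(52741676/17580509) = 62167*(17580509/52741676) = 1092927503003/52741676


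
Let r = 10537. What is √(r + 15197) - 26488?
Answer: -26488 + √25734 ≈ -26328.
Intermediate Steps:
√(r + 15197) - 26488 = √(10537 + 15197) - 26488 = √25734 - 26488 = -26488 + √25734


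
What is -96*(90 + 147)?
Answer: -22752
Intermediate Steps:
-96*(90 + 147) = -96*237 = -22752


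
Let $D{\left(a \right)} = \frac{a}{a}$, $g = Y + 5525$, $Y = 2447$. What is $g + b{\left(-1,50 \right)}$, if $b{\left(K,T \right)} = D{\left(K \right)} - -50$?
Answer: $8023$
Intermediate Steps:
$g = 7972$ ($g = 2447 + 5525 = 7972$)
$D{\left(a \right)} = 1$
$b{\left(K,T \right)} = 51$ ($b{\left(K,T \right)} = 1 - -50 = 1 + 50 = 51$)
$g + b{\left(-1,50 \right)} = 7972 + 51 = 8023$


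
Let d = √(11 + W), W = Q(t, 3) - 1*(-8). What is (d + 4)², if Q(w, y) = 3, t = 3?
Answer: (4 + √22)² ≈ 75.523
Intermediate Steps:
W = 11 (W = 3 - 1*(-8) = 3 + 8 = 11)
d = √22 (d = √(11 + 11) = √22 ≈ 4.6904)
(d + 4)² = (√22 + 4)² = (4 + √22)²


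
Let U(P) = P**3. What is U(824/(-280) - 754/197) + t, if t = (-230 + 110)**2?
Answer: 4618529987360759/327795367375 ≈ 14090.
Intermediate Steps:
t = 14400 (t = (-120)**2 = 14400)
U(824/(-280) - 754/197) + t = (824/(-280) - 754/197)**3 + 14400 = (824*(-1/280) - 754*1/197)**3 + 14400 = (-103/35 - 754/197)**3 + 14400 = (-46681/6895)**3 + 14400 = -101723302839241/327795367375 + 14400 = 4618529987360759/327795367375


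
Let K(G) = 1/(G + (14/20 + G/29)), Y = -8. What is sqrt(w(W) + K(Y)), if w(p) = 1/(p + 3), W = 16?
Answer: I*sqrt(818311)/3211 ≈ 0.28172*I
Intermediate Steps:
w(p) = 1/(3 + p)
K(G) = 1/(7/10 + 30*G/29) (K(G) = 1/(G + (14*(1/20) + G*(1/29))) = 1/(G + (7/10 + G/29)) = 1/(7/10 + 30*G/29))
sqrt(w(W) + K(Y)) = sqrt(1/(3 + 16) + 290/(203 + 300*(-8))) = sqrt(1/19 + 290/(203 - 2400)) = sqrt(1/19 + 290/(-2197)) = sqrt(1/19 + 290*(-1/2197)) = sqrt(1/19 - 290/2197) = sqrt(-3313/41743) = I*sqrt(818311)/3211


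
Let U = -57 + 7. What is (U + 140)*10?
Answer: 900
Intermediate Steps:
U = -50
(U + 140)*10 = (-50 + 140)*10 = 90*10 = 900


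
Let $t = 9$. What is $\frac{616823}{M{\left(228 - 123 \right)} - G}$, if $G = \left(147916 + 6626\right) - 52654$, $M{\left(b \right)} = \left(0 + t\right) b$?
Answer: $- \frac{616823}{100943} \approx -6.1106$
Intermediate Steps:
$M{\left(b \right)} = 9 b$ ($M{\left(b \right)} = \left(0 + 9\right) b = 9 b$)
$G = 101888$ ($G = 154542 - 52654 = 101888$)
$\frac{616823}{M{\left(228 - 123 \right)} - G} = \frac{616823}{9 \left(228 - 123\right) - 101888} = \frac{616823}{9 \cdot 105 - 101888} = \frac{616823}{945 - 101888} = \frac{616823}{-100943} = 616823 \left(- \frac{1}{100943}\right) = - \frac{616823}{100943}$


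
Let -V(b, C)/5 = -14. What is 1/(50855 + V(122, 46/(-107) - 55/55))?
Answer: 1/50925 ≈ 1.9637e-5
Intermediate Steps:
V(b, C) = 70 (V(b, C) = -5*(-14) = 70)
1/(50855 + V(122, 46/(-107) - 55/55)) = 1/(50855 + 70) = 1/50925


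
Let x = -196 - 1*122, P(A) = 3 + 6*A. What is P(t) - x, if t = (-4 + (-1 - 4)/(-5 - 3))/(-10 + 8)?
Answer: 2649/8 ≈ 331.13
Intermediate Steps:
t = 27/16 (t = (-4 - 5/(-8))/(-2) = (-4 - 5*(-1/8))*(-1/2) = (-4 + 5/8)*(-1/2) = -27/8*(-1/2) = 27/16 ≈ 1.6875)
x = -318 (x = -196 - 122 = -318)
P(t) - x = (3 + 6*(27/16)) - 1*(-318) = (3 + 81/8) + 318 = 105/8 + 318 = 2649/8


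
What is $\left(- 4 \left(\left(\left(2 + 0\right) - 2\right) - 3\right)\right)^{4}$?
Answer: $20736$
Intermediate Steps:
$\left(- 4 \left(\left(\left(2 + 0\right) - 2\right) - 3\right)\right)^{4} = \left(- 4 \left(\left(2 - 2\right) - 3\right)\right)^{4} = \left(- 4 \left(0 - 3\right)\right)^{4} = \left(\left(-4\right) \left(-3\right)\right)^{4} = 12^{4} = 20736$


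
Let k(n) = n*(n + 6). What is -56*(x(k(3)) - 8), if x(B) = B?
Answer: -1064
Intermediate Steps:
k(n) = n*(6 + n)
-56*(x(k(3)) - 8) = -56*(3*(6 + 3) - 8) = -56*(3*9 - 8) = -56*(27 - 8) = -56*19 = -1064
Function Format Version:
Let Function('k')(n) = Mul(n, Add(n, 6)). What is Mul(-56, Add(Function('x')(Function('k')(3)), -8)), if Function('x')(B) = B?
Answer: -1064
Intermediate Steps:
Function('k')(n) = Mul(n, Add(6, n))
Mul(-56, Add(Function('x')(Function('k')(3)), -8)) = Mul(-56, Add(Mul(3, Add(6, 3)), -8)) = Mul(-56, Add(Mul(3, 9), -8)) = Mul(-56, Add(27, -8)) = Mul(-56, 19) = -1064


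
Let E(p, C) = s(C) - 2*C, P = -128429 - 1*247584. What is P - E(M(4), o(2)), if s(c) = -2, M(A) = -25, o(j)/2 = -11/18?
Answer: -3384121/9 ≈ -3.7601e+5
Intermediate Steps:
o(j) = -11/9 (o(j) = 2*(-11/18) = -11/9)
P = -376013 (P = -128429 - 247584 = -376013)
E(p, C) = -2 - 2*C
P - E(M(4), o(2)) = -376013 - (-2 - 2*(-11/9)) = -376013 - (-2 + 22/9) = -376013 - 1*4/9 = -376013 - 4/9 = -3384121/9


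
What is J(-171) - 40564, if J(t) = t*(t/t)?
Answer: -40735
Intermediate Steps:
J(t) = t (J(t) = t*1 = t)
J(-171) - 40564 = -171 - 40564 = -40735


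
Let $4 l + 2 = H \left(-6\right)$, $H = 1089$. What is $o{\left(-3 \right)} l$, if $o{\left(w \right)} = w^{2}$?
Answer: $-14706$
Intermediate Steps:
$l = -1634$ ($l = - \frac{1}{2} + \frac{1089 \left(-6\right)}{4} = - \frac{1}{2} + \frac{1}{4} \left(-6534\right) = - \frac{1}{2} - \frac{3267}{2} = -1634$)
$o{\left(-3 \right)} l = \left(-3\right)^{2} \left(-1634\right) = 9 \left(-1634\right) = -14706$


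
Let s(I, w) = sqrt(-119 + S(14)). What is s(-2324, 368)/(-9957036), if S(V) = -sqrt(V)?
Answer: -I*sqrt(119 + sqrt(14))/9957036 ≈ -1.1127e-6*I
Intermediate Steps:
s(I, w) = sqrt(-119 - sqrt(14))
s(-2324, 368)/(-9957036) = sqrt(-119 - sqrt(14))/(-9957036) = sqrt(-119 - sqrt(14))*(-1/9957036) = -sqrt(-119 - sqrt(14))/9957036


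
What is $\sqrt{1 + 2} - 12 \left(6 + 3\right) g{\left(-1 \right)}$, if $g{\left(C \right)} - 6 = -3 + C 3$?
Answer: $\sqrt{3} \approx 1.732$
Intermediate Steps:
$g{\left(C \right)} = 3 + 3 C$ ($g{\left(C \right)} = 6 + \left(-3 + C 3\right) = 6 + \left(-3 + 3 C\right) = 3 + 3 C$)
$\sqrt{1 + 2} - 12 \left(6 + 3\right) g{\left(-1 \right)} = \sqrt{1 + 2} - 12 \left(6 + 3\right) \left(3 + 3 \left(-1\right)\right) = \sqrt{3} - 12 \cdot 9 \left(3 - 3\right) = \sqrt{3} - 12 \cdot 9 \cdot 0 = \sqrt{3} - 0 = \sqrt{3} + 0 = \sqrt{3}$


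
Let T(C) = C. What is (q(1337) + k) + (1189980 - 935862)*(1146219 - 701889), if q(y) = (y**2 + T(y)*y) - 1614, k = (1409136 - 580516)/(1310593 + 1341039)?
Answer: 74852803363988467/662908 ≈ 1.1292e+11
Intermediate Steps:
k = 207155/662908 (k = 828620/2651632 = 828620*(1/2651632) = 207155/662908 ≈ 0.31249)
q(y) = -1614 + 2*y**2 (q(y) = (y**2 + y*y) - 1614 = (y**2 + y**2) - 1614 = 2*y**2 - 1614 = -1614 + 2*y**2)
(q(1337) + k) + (1189980 - 935862)*(1146219 - 701889) = ((-1614 + 2*1337**2) + 207155/662908) + (1189980 - 935862)*(1146219 - 701889) = ((-1614 + 2*1787569) + 207155/662908) + 254118*444330 = ((-1614 + 3575138) + 207155/662908) + 112912250940 = (3573524 + 207155/662908) + 112912250940 = 2368917854947/662908 + 112912250940 = 74852803363988467/662908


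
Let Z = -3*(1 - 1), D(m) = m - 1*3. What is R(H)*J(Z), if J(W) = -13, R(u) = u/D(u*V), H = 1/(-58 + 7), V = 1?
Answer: -13/154 ≈ -0.084416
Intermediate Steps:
D(m) = -3 + m (D(m) = m - 3 = -3 + m)
H = -1/51 (H = 1/(-51) = -1/51 ≈ -0.019608)
Z = 0 (Z = -3*0 = 0)
R(u) = u/(-3 + u) (R(u) = u/(-3 + u*1) = u/(-3 + u))
R(H)*J(Z) = -1/(51*(-3 - 1/51))*(-13) = -1/(51*(-154/51))*(-13) = -1/51*(-51/154)*(-13) = (1/154)*(-13) = -13/154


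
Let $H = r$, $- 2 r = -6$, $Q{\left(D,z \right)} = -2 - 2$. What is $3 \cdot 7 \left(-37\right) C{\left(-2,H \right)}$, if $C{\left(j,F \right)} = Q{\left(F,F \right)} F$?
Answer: $9324$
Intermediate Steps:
$Q{\left(D,z \right)} = -4$
$r = 3$ ($r = \left(- \frac{1}{2}\right) \left(-6\right) = 3$)
$H = 3$
$C{\left(j,F \right)} = - 4 F$
$3 \cdot 7 \left(-37\right) C{\left(-2,H \right)} = 3 \cdot 7 \left(-37\right) \left(\left(-4\right) 3\right) = 21 \left(-37\right) \left(-12\right) = \left(-777\right) \left(-12\right) = 9324$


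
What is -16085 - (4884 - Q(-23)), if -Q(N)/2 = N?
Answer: -20923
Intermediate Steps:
Q(N) = -2*N
-16085 - (4884 - Q(-23)) = -16085 - (4884 - (-2)*(-23)) = -16085 - (4884 - 1*46) = -16085 - (4884 - 46) = -16085 - 1*4838 = -16085 - 4838 = -20923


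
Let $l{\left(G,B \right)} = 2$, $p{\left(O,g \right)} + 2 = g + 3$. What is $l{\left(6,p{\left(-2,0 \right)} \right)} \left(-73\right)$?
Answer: $-146$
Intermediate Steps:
$p{\left(O,g \right)} = 1 + g$ ($p{\left(O,g \right)} = -2 + \left(g + 3\right) = -2 + \left(3 + g\right) = 1 + g$)
$l{\left(6,p{\left(-2,0 \right)} \right)} \left(-73\right) = 2 \left(-73\right) = -146$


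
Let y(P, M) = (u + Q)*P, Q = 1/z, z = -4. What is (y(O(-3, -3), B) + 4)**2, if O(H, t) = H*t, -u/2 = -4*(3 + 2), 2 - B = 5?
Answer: 2093809/16 ≈ 1.3086e+5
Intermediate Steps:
B = -3 (B = 2 - 1*5 = 2 - 5 = -3)
Q = -1/4 (Q = 1/(-4) = -1/4 ≈ -0.25000)
u = 40 (u = -(-8)*(3 + 2) = -(-8)*5 = -2*(-20) = 40)
y(P, M) = 159*P/4 (y(P, M) = (40 - 1/4)*P = 159*P/4)
(y(O(-3, -3), B) + 4)**2 = (159*(-3*(-3))/4 + 4)**2 = ((159/4)*9 + 4)**2 = (1431/4 + 4)**2 = (1447/4)**2 = 2093809/16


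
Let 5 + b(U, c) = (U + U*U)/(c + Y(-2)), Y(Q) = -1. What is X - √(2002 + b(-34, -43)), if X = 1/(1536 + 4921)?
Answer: 1/6457 - √7886/2 ≈ -44.401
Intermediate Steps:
b(U, c) = -5 + (U + U²)/(-1 + c) (b(U, c) = -5 + (U + U*U)/(c - 1) = -5 + (U + U²)/(-1 + c))
X = 1/6457 ≈ 0.00015487
X - √(2002 + b(-34, -43)) = 1/6457 - √(2002 + (5 - 34 + (-34)² - 5*(-43))/(-1 - 43)) = 1/6457 - √(2002 + (5 - 34 + 1156 + 215)/(-44)) = 1/6457 - √(2002 - 1/44*1342) = 1/6457 - √(2002 - 61/2) = 1/6457 - √(3943/2) = 1/6457 - √7886/2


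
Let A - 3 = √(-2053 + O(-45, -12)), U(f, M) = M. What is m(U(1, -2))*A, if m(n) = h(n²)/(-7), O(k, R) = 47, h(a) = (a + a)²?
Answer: -192/7 - 64*I*√2006/7 ≈ -27.429 - 409.49*I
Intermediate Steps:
h(a) = 4*a² (h(a) = (2*a)² = 4*a²)
m(n) = -4*n⁴/7 (m(n) = (4*(n²)²)/(-7) = (4*n⁴)*(-⅐) = -4*n⁴/7)
A = 3 + I*√2006 (A = 3 + √(-2053 + 47) = 3 + √(-2006) = 3 + I*√2006 ≈ 3.0 + 44.788*I)
m(U(1, -2))*A = (-4/7*(-2)⁴)*(3 + I*√2006) = (-4/7*16)*(3 + I*√2006) = -64*(3 + I*√2006)/7 = -192/7 - 64*I*√2006/7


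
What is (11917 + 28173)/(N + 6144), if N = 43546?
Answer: 4009/4969 ≈ 0.80680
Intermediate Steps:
(11917 + 28173)/(N + 6144) = (11917 + 28173)/(43546 + 6144) = 40090/49690 = 40090*(1/49690) = 4009/4969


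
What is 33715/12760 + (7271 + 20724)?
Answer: 6495453/232 ≈ 27998.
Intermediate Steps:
33715/12760 + (7271 + 20724) = 33715*(1/12760) + 27995 = 613/232 + 27995 = 6495453/232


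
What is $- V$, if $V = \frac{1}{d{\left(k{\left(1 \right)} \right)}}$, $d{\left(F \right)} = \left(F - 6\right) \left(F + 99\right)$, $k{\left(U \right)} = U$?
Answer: $\frac{1}{500} \approx 0.002$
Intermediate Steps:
$d{\left(F \right)} = \left(-6 + F\right) \left(99 + F\right)$
$V = - \frac{1}{500}$ ($V = \frac{1}{-594 + 1^{2} + 93 \cdot 1} = \frac{1}{-594 + 1 + 93} = \frac{1}{-500} = - \frac{1}{500} \approx -0.002$)
$- V = \left(-1\right) \left(- \frac{1}{500}\right) = \frac{1}{500}$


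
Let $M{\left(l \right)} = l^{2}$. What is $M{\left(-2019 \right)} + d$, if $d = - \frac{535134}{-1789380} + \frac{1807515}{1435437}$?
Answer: $\frac{193894620262341017}{47565597390} \approx 4.0764 \cdot 10^{6}$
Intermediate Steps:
$d = \frac{74120043227}{47565597390}$ ($d = \left(-535134\right) \left(- \frac{1}{1789380}\right) + 1807515 \cdot \frac{1}{1435437} = \frac{89189}{298230} + \frac{200835}{159493} = \frac{74120043227}{47565597390} \approx 1.5583$)
$M{\left(-2019 \right)} + d = \left(-2019\right)^{2} + \frac{74120043227}{47565597390} = 4076361 + \frac{74120043227}{47565597390} = \frac{193894620262341017}{47565597390}$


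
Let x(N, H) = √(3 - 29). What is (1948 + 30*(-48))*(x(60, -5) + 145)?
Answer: 73660 + 508*I*√26 ≈ 73660.0 + 2590.3*I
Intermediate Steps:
x(N, H) = I*√26 (x(N, H) = √(-26) = I*√26)
(1948 + 30*(-48))*(x(60, -5) + 145) = (1948 + 30*(-48))*(I*√26 + 145) = (1948 - 1440)*(145 + I*√26) = 508*(145 + I*√26) = 73660 + 508*I*√26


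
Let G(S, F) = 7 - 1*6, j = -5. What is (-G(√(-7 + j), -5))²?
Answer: 1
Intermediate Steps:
G(S, F) = 1 (G(S, F) = 7 - 6 = 1)
(-G(√(-7 + j), -5))² = (-1*1)² = (-1)² = 1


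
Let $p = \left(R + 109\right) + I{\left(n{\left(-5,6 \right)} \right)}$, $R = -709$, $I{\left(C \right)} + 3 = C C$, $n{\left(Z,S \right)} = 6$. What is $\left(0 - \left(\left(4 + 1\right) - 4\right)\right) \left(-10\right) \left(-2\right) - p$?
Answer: $547$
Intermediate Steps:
$I{\left(C \right)} = -3 + C^{2}$ ($I{\left(C \right)} = -3 + C C = -3 + C^{2}$)
$p = -567$ ($p = \left(-709 + 109\right) - \left(3 - 6^{2}\right) = -600 + \left(-3 + 36\right) = -600 + 33 = -567$)
$\left(0 - \left(\left(4 + 1\right) - 4\right)\right) \left(-10\right) \left(-2\right) - p = \left(0 - \left(\left(4 + 1\right) - 4\right)\right) \left(-10\right) \left(-2\right) - -567 = \left(0 - \left(5 - 4\right)\right) \left(-10\right) \left(-2\right) + 567 = \left(0 - 1\right) \left(-10\right) \left(-2\right) + 567 = \left(-1\right) \left(-10\right) \left(-2\right) + 567 = 10 \left(-2\right) + 567 = -20 + 567 = 547$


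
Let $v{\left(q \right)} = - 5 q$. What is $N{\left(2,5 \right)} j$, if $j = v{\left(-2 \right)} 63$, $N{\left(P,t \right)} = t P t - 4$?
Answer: $28980$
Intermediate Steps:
$N{\left(P,t \right)} = -4 + P t^{2}$ ($N{\left(P,t \right)} = P t t - 4 = P t^{2} - 4 = -4 + P t^{2}$)
$j = 630$ ($j = \left(-5\right) \left(-2\right) 63 = 10 \cdot 63 = 630$)
$N{\left(2,5 \right)} j = \left(-4 + 2 \cdot 5^{2}\right) 630 = \left(-4 + 2 \cdot 25\right) 630 = \left(-4 + 50\right) 630 = 46 \cdot 630 = 28980$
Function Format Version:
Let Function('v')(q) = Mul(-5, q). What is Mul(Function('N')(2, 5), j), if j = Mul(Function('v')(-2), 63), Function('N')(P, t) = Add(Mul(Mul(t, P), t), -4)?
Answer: 28980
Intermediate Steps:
Function('N')(P, t) = Add(-4, Mul(P, Pow(t, 2))) (Function('N')(P, t) = Add(Mul(Mul(P, t), t), -4) = Add(Mul(P, Pow(t, 2)), -4) = Add(-4, Mul(P, Pow(t, 2))))
j = 630 (j = Mul(Mul(-5, -2), 63) = Mul(10, 63) = 630)
Mul(Function('N')(2, 5), j) = Mul(Add(-4, Mul(2, Pow(5, 2))), 630) = Mul(Add(-4, Mul(2, 25)), 630) = Mul(Add(-4, 50), 630) = Mul(46, 630) = 28980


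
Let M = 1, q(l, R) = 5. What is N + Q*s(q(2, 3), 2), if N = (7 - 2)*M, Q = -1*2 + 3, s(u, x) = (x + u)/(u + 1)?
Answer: 37/6 ≈ 6.1667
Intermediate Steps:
s(u, x) = (u + x)/(1 + u)
Q = 1 (Q = -2 + 3 = 1)
N = 5 (N = (7 - 2)*1 = 5*1 = 5)
N + Q*s(q(2, 3), 2) = 5 + 1*((5 + 2)/(1 + 5)) = 5 + 1*(7/6) = 5 + 7/6 = 37/6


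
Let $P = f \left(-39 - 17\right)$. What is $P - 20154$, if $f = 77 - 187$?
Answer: $-13994$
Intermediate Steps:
$f = -110$
$P = 6160$ ($P = - 110 \left(-39 - 17\right) = \left(-110\right) \left(-56\right) = 6160$)
$P - 20154 = 6160 - 20154 = -13994$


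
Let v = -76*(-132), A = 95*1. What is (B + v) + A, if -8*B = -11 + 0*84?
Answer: 81027/8 ≈ 10128.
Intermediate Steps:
A = 95
v = 10032
B = 11/8 (B = -(-11 + 0*84)/8 = -(-11 + 0)/8 = -⅛*(-11) = 11/8 ≈ 1.3750)
(B + v) + A = (11/8 + 10032) + 95 = 80267/8 + 95 = 81027/8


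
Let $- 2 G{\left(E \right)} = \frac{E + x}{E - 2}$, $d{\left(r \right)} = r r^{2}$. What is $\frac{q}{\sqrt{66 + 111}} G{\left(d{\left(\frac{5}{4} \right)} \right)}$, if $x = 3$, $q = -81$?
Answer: $- \frac{2853 \sqrt{177}}{118} \approx -321.67$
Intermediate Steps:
$d{\left(r \right)} = r^{3}$
$G{\left(E \right)} = - \frac{3 + E}{2 \left(-2 + E\right)}$ ($G{\left(E \right)} = - \frac{\left(E + 3\right) \frac{1}{E - 2}}{2} = - \frac{\left(3 + E\right) \frac{1}{-2 + E}}{2} = - \frac{\frac{1}{-2 + E} \left(3 + E\right)}{2} = - \frac{3 + E}{2 \left(-2 + E\right)}$)
$\frac{q}{\sqrt{66 + 111}} G{\left(d{\left(\frac{5}{4} \right)} \right)} = - \frac{81}{\sqrt{66 + 111}} \frac{-3 - \left(\frac{5}{4}\right)^{3}}{2 \left(-2 + \left(\frac{5}{4}\right)^{3}\right)} = - \frac{81}{\sqrt{177}} \frac{-3 - \left(5 \cdot \frac{1}{4}\right)^{3}}{2 \left(-2 + \left(5 \cdot \frac{1}{4}\right)^{3}\right)} = - 81 \frac{\sqrt{177}}{177} \frac{-3 - \left(\frac{5}{4}\right)^{3}}{2 \left(-2 + \left(\frac{5}{4}\right)^{3}\right)} = - \frac{27 \sqrt{177}}{59} \frac{-3 - \frac{125}{64}}{2 \left(-2 + \frac{125}{64}\right)} = - \frac{27 \sqrt{177}}{59} \frac{-3 - \frac{125}{64}}{2 \left(- \frac{3}{64}\right)} = - \frac{27 \sqrt{177}}{59} \cdot \frac{1}{2} \left(- \frac{64}{3}\right) \left(- \frac{317}{64}\right) = - \frac{27 \sqrt{177}}{59} \cdot \frac{317}{6} = - \frac{2853 \sqrt{177}}{118}$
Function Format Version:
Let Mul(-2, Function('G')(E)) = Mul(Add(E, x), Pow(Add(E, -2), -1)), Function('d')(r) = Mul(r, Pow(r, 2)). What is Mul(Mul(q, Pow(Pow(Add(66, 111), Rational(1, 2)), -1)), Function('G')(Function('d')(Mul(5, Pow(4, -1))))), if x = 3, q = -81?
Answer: Mul(Rational(-2853, 118), Pow(177, Rational(1, 2))) ≈ -321.67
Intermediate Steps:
Function('d')(r) = Pow(r, 3)
Function('G')(E) = Mul(Rational(-1, 2), Pow(Add(-2, E), -1), Add(3, E)) (Function('G')(E) = Mul(Rational(-1, 2), Mul(Add(E, 3), Pow(Add(E, -2), -1))) = Mul(Rational(-1, 2), Mul(Add(3, E), Pow(Add(-2, E), -1))) = Mul(Rational(-1, 2), Mul(Pow(Add(-2, E), -1), Add(3, E))) = Mul(Rational(-1, 2), Pow(Add(-2, E), -1), Add(3, E)))
Mul(Mul(q, Pow(Pow(Add(66, 111), Rational(1, 2)), -1)), Function('G')(Function('d')(Mul(5, Pow(4, -1))))) = Mul(Mul(-81, Pow(Pow(Add(66, 111), Rational(1, 2)), -1)), Mul(Rational(1, 2), Pow(Add(-2, Pow(Mul(5, Pow(4, -1)), 3)), -1), Add(-3, Mul(-1, Pow(Mul(5, Pow(4, -1)), 3))))) = Mul(Mul(-81, Pow(Pow(177, Rational(1, 2)), -1)), Mul(Rational(1, 2), Pow(Add(-2, Pow(Mul(5, Rational(1, 4)), 3)), -1), Add(-3, Mul(-1, Pow(Mul(5, Rational(1, 4)), 3))))) = Mul(Mul(-81, Mul(Rational(1, 177), Pow(177, Rational(1, 2)))), Mul(Rational(1, 2), Pow(Add(-2, Pow(Rational(5, 4), 3)), -1), Add(-3, Mul(-1, Pow(Rational(5, 4), 3))))) = Mul(Mul(Rational(-27, 59), Pow(177, Rational(1, 2))), Mul(Rational(1, 2), Pow(Add(-2, Rational(125, 64)), -1), Add(-3, Mul(-1, Rational(125, 64))))) = Mul(Mul(Rational(-27, 59), Pow(177, Rational(1, 2))), Mul(Rational(1, 2), Pow(Rational(-3, 64), -1), Add(-3, Rational(-125, 64)))) = Mul(Mul(Rational(-27, 59), Pow(177, Rational(1, 2))), Mul(Rational(1, 2), Rational(-64, 3), Rational(-317, 64))) = Mul(Mul(Rational(-27, 59), Pow(177, Rational(1, 2))), Rational(317, 6)) = Mul(Rational(-2853, 118), Pow(177, Rational(1, 2)))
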